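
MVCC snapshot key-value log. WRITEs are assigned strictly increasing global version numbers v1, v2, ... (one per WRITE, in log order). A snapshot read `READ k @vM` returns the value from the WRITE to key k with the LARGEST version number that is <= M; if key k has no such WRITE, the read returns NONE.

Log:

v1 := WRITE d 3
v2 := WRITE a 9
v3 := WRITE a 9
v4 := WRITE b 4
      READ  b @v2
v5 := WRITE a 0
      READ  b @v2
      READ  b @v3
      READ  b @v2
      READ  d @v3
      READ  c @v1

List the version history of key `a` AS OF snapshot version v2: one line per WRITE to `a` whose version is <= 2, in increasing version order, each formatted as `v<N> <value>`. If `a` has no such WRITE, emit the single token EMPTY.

Scan writes for key=a with version <= 2:
  v1 WRITE d 3 -> skip
  v2 WRITE a 9 -> keep
  v3 WRITE a 9 -> drop (> snap)
  v4 WRITE b 4 -> skip
  v5 WRITE a 0 -> drop (> snap)
Collected: [(2, 9)]

Answer: v2 9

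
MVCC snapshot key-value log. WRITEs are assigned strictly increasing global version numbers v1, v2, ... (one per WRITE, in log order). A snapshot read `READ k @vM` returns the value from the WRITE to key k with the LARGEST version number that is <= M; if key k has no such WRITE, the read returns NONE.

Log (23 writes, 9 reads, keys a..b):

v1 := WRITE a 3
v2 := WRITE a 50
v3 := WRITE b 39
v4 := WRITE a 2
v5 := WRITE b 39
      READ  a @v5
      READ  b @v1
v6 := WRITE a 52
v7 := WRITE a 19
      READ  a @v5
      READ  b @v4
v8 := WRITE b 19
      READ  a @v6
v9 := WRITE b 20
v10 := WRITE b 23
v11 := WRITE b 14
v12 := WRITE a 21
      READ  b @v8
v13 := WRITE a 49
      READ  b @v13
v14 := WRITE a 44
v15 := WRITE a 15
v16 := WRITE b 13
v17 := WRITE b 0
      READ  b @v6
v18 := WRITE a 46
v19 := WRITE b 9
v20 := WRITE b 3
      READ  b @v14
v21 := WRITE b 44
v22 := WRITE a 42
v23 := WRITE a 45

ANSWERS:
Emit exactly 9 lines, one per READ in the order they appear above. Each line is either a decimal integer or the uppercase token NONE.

v1: WRITE a=3  (a history now [(1, 3)])
v2: WRITE a=50  (a history now [(1, 3), (2, 50)])
v3: WRITE b=39  (b history now [(3, 39)])
v4: WRITE a=2  (a history now [(1, 3), (2, 50), (4, 2)])
v5: WRITE b=39  (b history now [(3, 39), (5, 39)])
READ a @v5: history=[(1, 3), (2, 50), (4, 2)] -> pick v4 -> 2
READ b @v1: history=[(3, 39), (5, 39)] -> no version <= 1 -> NONE
v6: WRITE a=52  (a history now [(1, 3), (2, 50), (4, 2), (6, 52)])
v7: WRITE a=19  (a history now [(1, 3), (2, 50), (4, 2), (6, 52), (7, 19)])
READ a @v5: history=[(1, 3), (2, 50), (4, 2), (6, 52), (7, 19)] -> pick v4 -> 2
READ b @v4: history=[(3, 39), (5, 39)] -> pick v3 -> 39
v8: WRITE b=19  (b history now [(3, 39), (5, 39), (8, 19)])
READ a @v6: history=[(1, 3), (2, 50), (4, 2), (6, 52), (7, 19)] -> pick v6 -> 52
v9: WRITE b=20  (b history now [(3, 39), (5, 39), (8, 19), (9, 20)])
v10: WRITE b=23  (b history now [(3, 39), (5, 39), (8, 19), (9, 20), (10, 23)])
v11: WRITE b=14  (b history now [(3, 39), (5, 39), (8, 19), (9, 20), (10, 23), (11, 14)])
v12: WRITE a=21  (a history now [(1, 3), (2, 50), (4, 2), (6, 52), (7, 19), (12, 21)])
READ b @v8: history=[(3, 39), (5, 39), (8, 19), (9, 20), (10, 23), (11, 14)] -> pick v8 -> 19
v13: WRITE a=49  (a history now [(1, 3), (2, 50), (4, 2), (6, 52), (7, 19), (12, 21), (13, 49)])
READ b @v13: history=[(3, 39), (5, 39), (8, 19), (9, 20), (10, 23), (11, 14)] -> pick v11 -> 14
v14: WRITE a=44  (a history now [(1, 3), (2, 50), (4, 2), (6, 52), (7, 19), (12, 21), (13, 49), (14, 44)])
v15: WRITE a=15  (a history now [(1, 3), (2, 50), (4, 2), (6, 52), (7, 19), (12, 21), (13, 49), (14, 44), (15, 15)])
v16: WRITE b=13  (b history now [(3, 39), (5, 39), (8, 19), (9, 20), (10, 23), (11, 14), (16, 13)])
v17: WRITE b=0  (b history now [(3, 39), (5, 39), (8, 19), (9, 20), (10, 23), (11, 14), (16, 13), (17, 0)])
READ b @v6: history=[(3, 39), (5, 39), (8, 19), (9, 20), (10, 23), (11, 14), (16, 13), (17, 0)] -> pick v5 -> 39
v18: WRITE a=46  (a history now [(1, 3), (2, 50), (4, 2), (6, 52), (7, 19), (12, 21), (13, 49), (14, 44), (15, 15), (18, 46)])
v19: WRITE b=9  (b history now [(3, 39), (5, 39), (8, 19), (9, 20), (10, 23), (11, 14), (16, 13), (17, 0), (19, 9)])
v20: WRITE b=3  (b history now [(3, 39), (5, 39), (8, 19), (9, 20), (10, 23), (11, 14), (16, 13), (17, 0), (19, 9), (20, 3)])
READ b @v14: history=[(3, 39), (5, 39), (8, 19), (9, 20), (10, 23), (11, 14), (16, 13), (17, 0), (19, 9), (20, 3)] -> pick v11 -> 14
v21: WRITE b=44  (b history now [(3, 39), (5, 39), (8, 19), (9, 20), (10, 23), (11, 14), (16, 13), (17, 0), (19, 9), (20, 3), (21, 44)])
v22: WRITE a=42  (a history now [(1, 3), (2, 50), (4, 2), (6, 52), (7, 19), (12, 21), (13, 49), (14, 44), (15, 15), (18, 46), (22, 42)])
v23: WRITE a=45  (a history now [(1, 3), (2, 50), (4, 2), (6, 52), (7, 19), (12, 21), (13, 49), (14, 44), (15, 15), (18, 46), (22, 42), (23, 45)])

Answer: 2
NONE
2
39
52
19
14
39
14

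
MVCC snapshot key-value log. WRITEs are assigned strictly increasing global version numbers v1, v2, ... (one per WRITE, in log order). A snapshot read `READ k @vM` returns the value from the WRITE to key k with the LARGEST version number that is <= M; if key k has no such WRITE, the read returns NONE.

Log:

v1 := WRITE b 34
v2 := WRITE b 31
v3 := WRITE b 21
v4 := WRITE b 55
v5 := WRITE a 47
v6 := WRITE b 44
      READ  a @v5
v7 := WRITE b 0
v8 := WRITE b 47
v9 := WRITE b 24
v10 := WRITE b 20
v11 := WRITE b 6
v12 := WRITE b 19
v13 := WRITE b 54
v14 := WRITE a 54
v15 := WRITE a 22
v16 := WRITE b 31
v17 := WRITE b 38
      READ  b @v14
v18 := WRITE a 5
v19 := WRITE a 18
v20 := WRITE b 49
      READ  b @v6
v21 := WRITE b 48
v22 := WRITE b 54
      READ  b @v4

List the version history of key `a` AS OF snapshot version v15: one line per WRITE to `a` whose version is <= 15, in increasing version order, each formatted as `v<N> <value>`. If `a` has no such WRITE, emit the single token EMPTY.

Scan writes for key=a with version <= 15:
  v1 WRITE b 34 -> skip
  v2 WRITE b 31 -> skip
  v3 WRITE b 21 -> skip
  v4 WRITE b 55 -> skip
  v5 WRITE a 47 -> keep
  v6 WRITE b 44 -> skip
  v7 WRITE b 0 -> skip
  v8 WRITE b 47 -> skip
  v9 WRITE b 24 -> skip
  v10 WRITE b 20 -> skip
  v11 WRITE b 6 -> skip
  v12 WRITE b 19 -> skip
  v13 WRITE b 54 -> skip
  v14 WRITE a 54 -> keep
  v15 WRITE a 22 -> keep
  v16 WRITE b 31 -> skip
  v17 WRITE b 38 -> skip
  v18 WRITE a 5 -> drop (> snap)
  v19 WRITE a 18 -> drop (> snap)
  v20 WRITE b 49 -> skip
  v21 WRITE b 48 -> skip
  v22 WRITE b 54 -> skip
Collected: [(5, 47), (14, 54), (15, 22)]

Answer: v5 47
v14 54
v15 22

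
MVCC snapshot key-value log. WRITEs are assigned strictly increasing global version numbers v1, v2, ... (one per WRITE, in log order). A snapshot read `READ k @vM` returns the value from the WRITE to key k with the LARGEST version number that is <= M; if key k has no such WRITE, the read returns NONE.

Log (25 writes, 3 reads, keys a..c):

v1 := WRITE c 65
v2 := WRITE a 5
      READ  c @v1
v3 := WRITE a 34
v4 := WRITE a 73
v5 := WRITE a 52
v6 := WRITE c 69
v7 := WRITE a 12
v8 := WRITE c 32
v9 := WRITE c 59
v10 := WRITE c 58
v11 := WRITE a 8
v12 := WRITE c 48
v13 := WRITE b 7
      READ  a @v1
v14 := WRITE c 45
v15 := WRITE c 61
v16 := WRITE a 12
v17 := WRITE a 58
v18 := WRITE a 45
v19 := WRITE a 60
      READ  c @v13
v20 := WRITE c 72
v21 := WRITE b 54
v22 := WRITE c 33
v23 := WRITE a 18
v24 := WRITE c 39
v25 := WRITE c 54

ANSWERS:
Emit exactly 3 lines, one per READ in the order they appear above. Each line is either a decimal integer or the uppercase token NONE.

Answer: 65
NONE
48

Derivation:
v1: WRITE c=65  (c history now [(1, 65)])
v2: WRITE a=5  (a history now [(2, 5)])
READ c @v1: history=[(1, 65)] -> pick v1 -> 65
v3: WRITE a=34  (a history now [(2, 5), (3, 34)])
v4: WRITE a=73  (a history now [(2, 5), (3, 34), (4, 73)])
v5: WRITE a=52  (a history now [(2, 5), (3, 34), (4, 73), (5, 52)])
v6: WRITE c=69  (c history now [(1, 65), (6, 69)])
v7: WRITE a=12  (a history now [(2, 5), (3, 34), (4, 73), (5, 52), (7, 12)])
v8: WRITE c=32  (c history now [(1, 65), (6, 69), (8, 32)])
v9: WRITE c=59  (c history now [(1, 65), (6, 69), (8, 32), (9, 59)])
v10: WRITE c=58  (c history now [(1, 65), (6, 69), (8, 32), (9, 59), (10, 58)])
v11: WRITE a=8  (a history now [(2, 5), (3, 34), (4, 73), (5, 52), (7, 12), (11, 8)])
v12: WRITE c=48  (c history now [(1, 65), (6, 69), (8, 32), (9, 59), (10, 58), (12, 48)])
v13: WRITE b=7  (b history now [(13, 7)])
READ a @v1: history=[(2, 5), (3, 34), (4, 73), (5, 52), (7, 12), (11, 8)] -> no version <= 1 -> NONE
v14: WRITE c=45  (c history now [(1, 65), (6, 69), (8, 32), (9, 59), (10, 58), (12, 48), (14, 45)])
v15: WRITE c=61  (c history now [(1, 65), (6, 69), (8, 32), (9, 59), (10, 58), (12, 48), (14, 45), (15, 61)])
v16: WRITE a=12  (a history now [(2, 5), (3, 34), (4, 73), (5, 52), (7, 12), (11, 8), (16, 12)])
v17: WRITE a=58  (a history now [(2, 5), (3, 34), (4, 73), (5, 52), (7, 12), (11, 8), (16, 12), (17, 58)])
v18: WRITE a=45  (a history now [(2, 5), (3, 34), (4, 73), (5, 52), (7, 12), (11, 8), (16, 12), (17, 58), (18, 45)])
v19: WRITE a=60  (a history now [(2, 5), (3, 34), (4, 73), (5, 52), (7, 12), (11, 8), (16, 12), (17, 58), (18, 45), (19, 60)])
READ c @v13: history=[(1, 65), (6, 69), (8, 32), (9, 59), (10, 58), (12, 48), (14, 45), (15, 61)] -> pick v12 -> 48
v20: WRITE c=72  (c history now [(1, 65), (6, 69), (8, 32), (9, 59), (10, 58), (12, 48), (14, 45), (15, 61), (20, 72)])
v21: WRITE b=54  (b history now [(13, 7), (21, 54)])
v22: WRITE c=33  (c history now [(1, 65), (6, 69), (8, 32), (9, 59), (10, 58), (12, 48), (14, 45), (15, 61), (20, 72), (22, 33)])
v23: WRITE a=18  (a history now [(2, 5), (3, 34), (4, 73), (5, 52), (7, 12), (11, 8), (16, 12), (17, 58), (18, 45), (19, 60), (23, 18)])
v24: WRITE c=39  (c history now [(1, 65), (6, 69), (8, 32), (9, 59), (10, 58), (12, 48), (14, 45), (15, 61), (20, 72), (22, 33), (24, 39)])
v25: WRITE c=54  (c history now [(1, 65), (6, 69), (8, 32), (9, 59), (10, 58), (12, 48), (14, 45), (15, 61), (20, 72), (22, 33), (24, 39), (25, 54)])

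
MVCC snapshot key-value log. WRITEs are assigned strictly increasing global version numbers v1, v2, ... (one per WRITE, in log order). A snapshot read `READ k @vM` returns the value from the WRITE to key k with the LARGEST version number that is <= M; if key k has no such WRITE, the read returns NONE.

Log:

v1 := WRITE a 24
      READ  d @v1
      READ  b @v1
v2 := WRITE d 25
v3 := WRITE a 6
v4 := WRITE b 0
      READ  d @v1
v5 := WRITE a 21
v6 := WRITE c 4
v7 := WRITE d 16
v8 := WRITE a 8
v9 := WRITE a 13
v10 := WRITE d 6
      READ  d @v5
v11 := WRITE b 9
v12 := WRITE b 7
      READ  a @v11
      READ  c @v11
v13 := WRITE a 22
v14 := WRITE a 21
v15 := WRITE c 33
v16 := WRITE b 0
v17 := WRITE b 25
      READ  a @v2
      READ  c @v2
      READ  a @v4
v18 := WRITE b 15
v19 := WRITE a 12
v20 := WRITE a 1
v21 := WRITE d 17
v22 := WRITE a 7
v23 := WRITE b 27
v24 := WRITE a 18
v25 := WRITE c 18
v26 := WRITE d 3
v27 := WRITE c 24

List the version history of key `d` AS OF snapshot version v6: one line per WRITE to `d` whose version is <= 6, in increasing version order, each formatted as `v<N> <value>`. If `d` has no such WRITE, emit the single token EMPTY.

Answer: v2 25

Derivation:
Scan writes for key=d with version <= 6:
  v1 WRITE a 24 -> skip
  v2 WRITE d 25 -> keep
  v3 WRITE a 6 -> skip
  v4 WRITE b 0 -> skip
  v5 WRITE a 21 -> skip
  v6 WRITE c 4 -> skip
  v7 WRITE d 16 -> drop (> snap)
  v8 WRITE a 8 -> skip
  v9 WRITE a 13 -> skip
  v10 WRITE d 6 -> drop (> snap)
  v11 WRITE b 9 -> skip
  v12 WRITE b 7 -> skip
  v13 WRITE a 22 -> skip
  v14 WRITE a 21 -> skip
  v15 WRITE c 33 -> skip
  v16 WRITE b 0 -> skip
  v17 WRITE b 25 -> skip
  v18 WRITE b 15 -> skip
  v19 WRITE a 12 -> skip
  v20 WRITE a 1 -> skip
  v21 WRITE d 17 -> drop (> snap)
  v22 WRITE a 7 -> skip
  v23 WRITE b 27 -> skip
  v24 WRITE a 18 -> skip
  v25 WRITE c 18 -> skip
  v26 WRITE d 3 -> drop (> snap)
  v27 WRITE c 24 -> skip
Collected: [(2, 25)]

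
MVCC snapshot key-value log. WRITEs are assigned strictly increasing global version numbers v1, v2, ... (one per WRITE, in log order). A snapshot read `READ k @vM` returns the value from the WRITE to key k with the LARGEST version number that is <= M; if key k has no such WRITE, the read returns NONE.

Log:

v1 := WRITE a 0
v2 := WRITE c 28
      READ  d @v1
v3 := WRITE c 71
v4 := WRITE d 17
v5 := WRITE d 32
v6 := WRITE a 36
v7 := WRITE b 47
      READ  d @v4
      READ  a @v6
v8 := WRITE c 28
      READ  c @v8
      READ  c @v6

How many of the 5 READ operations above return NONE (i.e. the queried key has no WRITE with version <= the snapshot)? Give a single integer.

v1: WRITE a=0  (a history now [(1, 0)])
v2: WRITE c=28  (c history now [(2, 28)])
READ d @v1: history=[] -> no version <= 1 -> NONE
v3: WRITE c=71  (c history now [(2, 28), (3, 71)])
v4: WRITE d=17  (d history now [(4, 17)])
v5: WRITE d=32  (d history now [(4, 17), (5, 32)])
v6: WRITE a=36  (a history now [(1, 0), (6, 36)])
v7: WRITE b=47  (b history now [(7, 47)])
READ d @v4: history=[(4, 17), (5, 32)] -> pick v4 -> 17
READ a @v6: history=[(1, 0), (6, 36)] -> pick v6 -> 36
v8: WRITE c=28  (c history now [(2, 28), (3, 71), (8, 28)])
READ c @v8: history=[(2, 28), (3, 71), (8, 28)] -> pick v8 -> 28
READ c @v6: history=[(2, 28), (3, 71), (8, 28)] -> pick v3 -> 71
Read results in order: ['NONE', '17', '36', '28', '71']
NONE count = 1

Answer: 1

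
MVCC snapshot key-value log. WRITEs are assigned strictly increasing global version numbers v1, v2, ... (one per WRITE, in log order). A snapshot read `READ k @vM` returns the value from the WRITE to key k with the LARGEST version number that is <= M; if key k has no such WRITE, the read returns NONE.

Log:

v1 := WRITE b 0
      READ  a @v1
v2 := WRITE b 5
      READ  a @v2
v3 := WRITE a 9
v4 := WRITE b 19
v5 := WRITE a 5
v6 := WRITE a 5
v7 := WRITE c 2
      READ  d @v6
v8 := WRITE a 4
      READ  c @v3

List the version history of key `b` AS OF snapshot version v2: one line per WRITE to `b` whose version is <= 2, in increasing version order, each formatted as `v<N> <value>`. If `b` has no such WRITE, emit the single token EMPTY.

Scan writes for key=b with version <= 2:
  v1 WRITE b 0 -> keep
  v2 WRITE b 5 -> keep
  v3 WRITE a 9 -> skip
  v4 WRITE b 19 -> drop (> snap)
  v5 WRITE a 5 -> skip
  v6 WRITE a 5 -> skip
  v7 WRITE c 2 -> skip
  v8 WRITE a 4 -> skip
Collected: [(1, 0), (2, 5)]

Answer: v1 0
v2 5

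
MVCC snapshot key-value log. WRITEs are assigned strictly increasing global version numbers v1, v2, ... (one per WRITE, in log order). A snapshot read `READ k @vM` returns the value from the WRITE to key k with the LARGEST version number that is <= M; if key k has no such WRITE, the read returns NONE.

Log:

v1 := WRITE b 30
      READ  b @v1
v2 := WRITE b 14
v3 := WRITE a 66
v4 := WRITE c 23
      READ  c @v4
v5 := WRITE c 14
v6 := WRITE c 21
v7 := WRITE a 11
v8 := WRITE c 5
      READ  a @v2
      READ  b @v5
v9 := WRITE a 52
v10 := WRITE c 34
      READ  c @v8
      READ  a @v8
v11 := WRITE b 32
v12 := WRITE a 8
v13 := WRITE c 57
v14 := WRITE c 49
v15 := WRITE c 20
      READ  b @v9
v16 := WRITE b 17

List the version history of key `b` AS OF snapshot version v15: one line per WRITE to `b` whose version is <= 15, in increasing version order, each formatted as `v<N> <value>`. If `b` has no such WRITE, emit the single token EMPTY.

Answer: v1 30
v2 14
v11 32

Derivation:
Scan writes for key=b with version <= 15:
  v1 WRITE b 30 -> keep
  v2 WRITE b 14 -> keep
  v3 WRITE a 66 -> skip
  v4 WRITE c 23 -> skip
  v5 WRITE c 14 -> skip
  v6 WRITE c 21 -> skip
  v7 WRITE a 11 -> skip
  v8 WRITE c 5 -> skip
  v9 WRITE a 52 -> skip
  v10 WRITE c 34 -> skip
  v11 WRITE b 32 -> keep
  v12 WRITE a 8 -> skip
  v13 WRITE c 57 -> skip
  v14 WRITE c 49 -> skip
  v15 WRITE c 20 -> skip
  v16 WRITE b 17 -> drop (> snap)
Collected: [(1, 30), (2, 14), (11, 32)]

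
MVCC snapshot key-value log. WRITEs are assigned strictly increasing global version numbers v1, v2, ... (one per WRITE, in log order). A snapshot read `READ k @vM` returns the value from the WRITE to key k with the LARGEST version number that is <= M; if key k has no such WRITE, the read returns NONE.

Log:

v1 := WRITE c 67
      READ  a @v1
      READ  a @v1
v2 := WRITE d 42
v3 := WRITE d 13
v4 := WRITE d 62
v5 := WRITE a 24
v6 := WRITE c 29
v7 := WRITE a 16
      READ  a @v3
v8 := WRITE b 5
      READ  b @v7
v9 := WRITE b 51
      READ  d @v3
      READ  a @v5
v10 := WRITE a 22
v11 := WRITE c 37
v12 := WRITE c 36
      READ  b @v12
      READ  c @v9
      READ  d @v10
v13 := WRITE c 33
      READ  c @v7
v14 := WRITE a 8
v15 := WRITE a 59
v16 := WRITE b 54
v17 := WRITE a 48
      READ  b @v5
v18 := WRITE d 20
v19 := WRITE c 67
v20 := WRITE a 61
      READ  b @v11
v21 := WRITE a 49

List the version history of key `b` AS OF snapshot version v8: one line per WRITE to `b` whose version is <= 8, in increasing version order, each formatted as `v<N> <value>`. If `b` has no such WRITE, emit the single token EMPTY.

Answer: v8 5

Derivation:
Scan writes for key=b with version <= 8:
  v1 WRITE c 67 -> skip
  v2 WRITE d 42 -> skip
  v3 WRITE d 13 -> skip
  v4 WRITE d 62 -> skip
  v5 WRITE a 24 -> skip
  v6 WRITE c 29 -> skip
  v7 WRITE a 16 -> skip
  v8 WRITE b 5 -> keep
  v9 WRITE b 51 -> drop (> snap)
  v10 WRITE a 22 -> skip
  v11 WRITE c 37 -> skip
  v12 WRITE c 36 -> skip
  v13 WRITE c 33 -> skip
  v14 WRITE a 8 -> skip
  v15 WRITE a 59 -> skip
  v16 WRITE b 54 -> drop (> snap)
  v17 WRITE a 48 -> skip
  v18 WRITE d 20 -> skip
  v19 WRITE c 67 -> skip
  v20 WRITE a 61 -> skip
  v21 WRITE a 49 -> skip
Collected: [(8, 5)]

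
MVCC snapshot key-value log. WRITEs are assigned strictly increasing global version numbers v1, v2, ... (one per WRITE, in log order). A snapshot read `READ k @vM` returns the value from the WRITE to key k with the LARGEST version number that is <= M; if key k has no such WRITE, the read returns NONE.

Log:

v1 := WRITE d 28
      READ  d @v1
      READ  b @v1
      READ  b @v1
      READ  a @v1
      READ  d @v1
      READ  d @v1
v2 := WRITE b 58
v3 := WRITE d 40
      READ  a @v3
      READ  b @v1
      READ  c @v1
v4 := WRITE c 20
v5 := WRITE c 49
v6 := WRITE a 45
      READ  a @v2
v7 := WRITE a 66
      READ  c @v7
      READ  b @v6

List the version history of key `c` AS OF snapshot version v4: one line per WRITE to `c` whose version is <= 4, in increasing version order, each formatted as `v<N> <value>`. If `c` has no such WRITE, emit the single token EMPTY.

Answer: v4 20

Derivation:
Scan writes for key=c with version <= 4:
  v1 WRITE d 28 -> skip
  v2 WRITE b 58 -> skip
  v3 WRITE d 40 -> skip
  v4 WRITE c 20 -> keep
  v5 WRITE c 49 -> drop (> snap)
  v6 WRITE a 45 -> skip
  v7 WRITE a 66 -> skip
Collected: [(4, 20)]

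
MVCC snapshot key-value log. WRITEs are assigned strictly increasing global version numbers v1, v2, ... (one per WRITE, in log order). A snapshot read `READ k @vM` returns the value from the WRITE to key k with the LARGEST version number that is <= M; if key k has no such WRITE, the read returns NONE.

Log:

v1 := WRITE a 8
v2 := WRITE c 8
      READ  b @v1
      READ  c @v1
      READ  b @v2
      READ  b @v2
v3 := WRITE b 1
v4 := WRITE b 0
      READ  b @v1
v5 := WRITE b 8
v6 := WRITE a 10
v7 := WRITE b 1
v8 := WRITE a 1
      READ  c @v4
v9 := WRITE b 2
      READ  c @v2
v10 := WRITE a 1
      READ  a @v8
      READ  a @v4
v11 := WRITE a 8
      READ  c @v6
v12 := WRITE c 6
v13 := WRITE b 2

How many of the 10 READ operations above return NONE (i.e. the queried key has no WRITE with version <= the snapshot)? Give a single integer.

Answer: 5

Derivation:
v1: WRITE a=8  (a history now [(1, 8)])
v2: WRITE c=8  (c history now [(2, 8)])
READ b @v1: history=[] -> no version <= 1 -> NONE
READ c @v1: history=[(2, 8)] -> no version <= 1 -> NONE
READ b @v2: history=[] -> no version <= 2 -> NONE
READ b @v2: history=[] -> no version <= 2 -> NONE
v3: WRITE b=1  (b history now [(3, 1)])
v4: WRITE b=0  (b history now [(3, 1), (4, 0)])
READ b @v1: history=[(3, 1), (4, 0)] -> no version <= 1 -> NONE
v5: WRITE b=8  (b history now [(3, 1), (4, 0), (5, 8)])
v6: WRITE a=10  (a history now [(1, 8), (6, 10)])
v7: WRITE b=1  (b history now [(3, 1), (4, 0), (5, 8), (7, 1)])
v8: WRITE a=1  (a history now [(1, 8), (6, 10), (8, 1)])
READ c @v4: history=[(2, 8)] -> pick v2 -> 8
v9: WRITE b=2  (b history now [(3, 1), (4, 0), (5, 8), (7, 1), (9, 2)])
READ c @v2: history=[(2, 8)] -> pick v2 -> 8
v10: WRITE a=1  (a history now [(1, 8), (6, 10), (8, 1), (10, 1)])
READ a @v8: history=[(1, 8), (6, 10), (8, 1), (10, 1)] -> pick v8 -> 1
READ a @v4: history=[(1, 8), (6, 10), (8, 1), (10, 1)] -> pick v1 -> 8
v11: WRITE a=8  (a history now [(1, 8), (6, 10), (8, 1), (10, 1), (11, 8)])
READ c @v6: history=[(2, 8)] -> pick v2 -> 8
v12: WRITE c=6  (c history now [(2, 8), (12, 6)])
v13: WRITE b=2  (b history now [(3, 1), (4, 0), (5, 8), (7, 1), (9, 2), (13, 2)])
Read results in order: ['NONE', 'NONE', 'NONE', 'NONE', 'NONE', '8', '8', '1', '8', '8']
NONE count = 5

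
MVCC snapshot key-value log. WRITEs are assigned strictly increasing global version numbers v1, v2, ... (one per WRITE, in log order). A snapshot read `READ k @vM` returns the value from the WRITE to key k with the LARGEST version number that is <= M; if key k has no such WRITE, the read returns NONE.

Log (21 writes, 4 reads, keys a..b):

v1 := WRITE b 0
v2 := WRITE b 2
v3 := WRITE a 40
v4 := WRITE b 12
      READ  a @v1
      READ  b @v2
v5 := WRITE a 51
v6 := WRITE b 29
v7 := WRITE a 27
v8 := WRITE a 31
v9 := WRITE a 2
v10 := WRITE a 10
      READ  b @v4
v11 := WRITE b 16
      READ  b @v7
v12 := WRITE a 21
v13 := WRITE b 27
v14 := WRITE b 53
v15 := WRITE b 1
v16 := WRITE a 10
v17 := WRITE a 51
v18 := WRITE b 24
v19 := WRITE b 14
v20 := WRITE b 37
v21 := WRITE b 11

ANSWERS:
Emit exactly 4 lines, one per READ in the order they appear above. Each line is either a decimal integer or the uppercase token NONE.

Answer: NONE
2
12
29

Derivation:
v1: WRITE b=0  (b history now [(1, 0)])
v2: WRITE b=2  (b history now [(1, 0), (2, 2)])
v3: WRITE a=40  (a history now [(3, 40)])
v4: WRITE b=12  (b history now [(1, 0), (2, 2), (4, 12)])
READ a @v1: history=[(3, 40)] -> no version <= 1 -> NONE
READ b @v2: history=[(1, 0), (2, 2), (4, 12)] -> pick v2 -> 2
v5: WRITE a=51  (a history now [(3, 40), (5, 51)])
v6: WRITE b=29  (b history now [(1, 0), (2, 2), (4, 12), (6, 29)])
v7: WRITE a=27  (a history now [(3, 40), (5, 51), (7, 27)])
v8: WRITE a=31  (a history now [(3, 40), (5, 51), (7, 27), (8, 31)])
v9: WRITE a=2  (a history now [(3, 40), (5, 51), (7, 27), (8, 31), (9, 2)])
v10: WRITE a=10  (a history now [(3, 40), (5, 51), (7, 27), (8, 31), (9, 2), (10, 10)])
READ b @v4: history=[(1, 0), (2, 2), (4, 12), (6, 29)] -> pick v4 -> 12
v11: WRITE b=16  (b history now [(1, 0), (2, 2), (4, 12), (6, 29), (11, 16)])
READ b @v7: history=[(1, 0), (2, 2), (4, 12), (6, 29), (11, 16)] -> pick v6 -> 29
v12: WRITE a=21  (a history now [(3, 40), (5, 51), (7, 27), (8, 31), (9, 2), (10, 10), (12, 21)])
v13: WRITE b=27  (b history now [(1, 0), (2, 2), (4, 12), (6, 29), (11, 16), (13, 27)])
v14: WRITE b=53  (b history now [(1, 0), (2, 2), (4, 12), (6, 29), (11, 16), (13, 27), (14, 53)])
v15: WRITE b=1  (b history now [(1, 0), (2, 2), (4, 12), (6, 29), (11, 16), (13, 27), (14, 53), (15, 1)])
v16: WRITE a=10  (a history now [(3, 40), (5, 51), (7, 27), (8, 31), (9, 2), (10, 10), (12, 21), (16, 10)])
v17: WRITE a=51  (a history now [(3, 40), (5, 51), (7, 27), (8, 31), (9, 2), (10, 10), (12, 21), (16, 10), (17, 51)])
v18: WRITE b=24  (b history now [(1, 0), (2, 2), (4, 12), (6, 29), (11, 16), (13, 27), (14, 53), (15, 1), (18, 24)])
v19: WRITE b=14  (b history now [(1, 0), (2, 2), (4, 12), (6, 29), (11, 16), (13, 27), (14, 53), (15, 1), (18, 24), (19, 14)])
v20: WRITE b=37  (b history now [(1, 0), (2, 2), (4, 12), (6, 29), (11, 16), (13, 27), (14, 53), (15, 1), (18, 24), (19, 14), (20, 37)])
v21: WRITE b=11  (b history now [(1, 0), (2, 2), (4, 12), (6, 29), (11, 16), (13, 27), (14, 53), (15, 1), (18, 24), (19, 14), (20, 37), (21, 11)])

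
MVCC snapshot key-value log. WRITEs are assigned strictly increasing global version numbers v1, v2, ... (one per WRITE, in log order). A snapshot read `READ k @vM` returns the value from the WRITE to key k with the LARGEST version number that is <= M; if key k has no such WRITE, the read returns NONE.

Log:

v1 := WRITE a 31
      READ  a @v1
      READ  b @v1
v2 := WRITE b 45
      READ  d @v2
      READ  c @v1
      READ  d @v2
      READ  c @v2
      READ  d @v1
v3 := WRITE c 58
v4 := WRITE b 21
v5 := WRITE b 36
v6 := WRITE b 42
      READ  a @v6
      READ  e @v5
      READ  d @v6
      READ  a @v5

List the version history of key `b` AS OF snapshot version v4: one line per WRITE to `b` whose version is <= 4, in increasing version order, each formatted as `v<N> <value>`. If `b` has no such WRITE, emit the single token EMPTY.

Scan writes for key=b with version <= 4:
  v1 WRITE a 31 -> skip
  v2 WRITE b 45 -> keep
  v3 WRITE c 58 -> skip
  v4 WRITE b 21 -> keep
  v5 WRITE b 36 -> drop (> snap)
  v6 WRITE b 42 -> drop (> snap)
Collected: [(2, 45), (4, 21)]

Answer: v2 45
v4 21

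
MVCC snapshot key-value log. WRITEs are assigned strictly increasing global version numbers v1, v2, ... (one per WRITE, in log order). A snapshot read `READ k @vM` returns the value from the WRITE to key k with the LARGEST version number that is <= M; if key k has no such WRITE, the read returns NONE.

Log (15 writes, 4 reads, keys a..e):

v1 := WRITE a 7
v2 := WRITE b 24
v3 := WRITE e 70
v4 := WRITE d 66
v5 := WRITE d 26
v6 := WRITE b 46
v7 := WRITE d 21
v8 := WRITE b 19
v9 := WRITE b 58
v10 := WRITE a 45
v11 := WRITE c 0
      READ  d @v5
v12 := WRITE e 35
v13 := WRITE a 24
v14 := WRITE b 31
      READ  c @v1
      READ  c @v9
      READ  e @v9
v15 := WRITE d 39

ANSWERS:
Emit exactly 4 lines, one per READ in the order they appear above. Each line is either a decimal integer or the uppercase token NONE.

Answer: 26
NONE
NONE
70

Derivation:
v1: WRITE a=7  (a history now [(1, 7)])
v2: WRITE b=24  (b history now [(2, 24)])
v3: WRITE e=70  (e history now [(3, 70)])
v4: WRITE d=66  (d history now [(4, 66)])
v5: WRITE d=26  (d history now [(4, 66), (5, 26)])
v6: WRITE b=46  (b history now [(2, 24), (6, 46)])
v7: WRITE d=21  (d history now [(4, 66), (5, 26), (7, 21)])
v8: WRITE b=19  (b history now [(2, 24), (6, 46), (8, 19)])
v9: WRITE b=58  (b history now [(2, 24), (6, 46), (8, 19), (9, 58)])
v10: WRITE a=45  (a history now [(1, 7), (10, 45)])
v11: WRITE c=0  (c history now [(11, 0)])
READ d @v5: history=[(4, 66), (5, 26), (7, 21)] -> pick v5 -> 26
v12: WRITE e=35  (e history now [(3, 70), (12, 35)])
v13: WRITE a=24  (a history now [(1, 7), (10, 45), (13, 24)])
v14: WRITE b=31  (b history now [(2, 24), (6, 46), (8, 19), (9, 58), (14, 31)])
READ c @v1: history=[(11, 0)] -> no version <= 1 -> NONE
READ c @v9: history=[(11, 0)] -> no version <= 9 -> NONE
READ e @v9: history=[(3, 70), (12, 35)] -> pick v3 -> 70
v15: WRITE d=39  (d history now [(4, 66), (5, 26), (7, 21), (15, 39)])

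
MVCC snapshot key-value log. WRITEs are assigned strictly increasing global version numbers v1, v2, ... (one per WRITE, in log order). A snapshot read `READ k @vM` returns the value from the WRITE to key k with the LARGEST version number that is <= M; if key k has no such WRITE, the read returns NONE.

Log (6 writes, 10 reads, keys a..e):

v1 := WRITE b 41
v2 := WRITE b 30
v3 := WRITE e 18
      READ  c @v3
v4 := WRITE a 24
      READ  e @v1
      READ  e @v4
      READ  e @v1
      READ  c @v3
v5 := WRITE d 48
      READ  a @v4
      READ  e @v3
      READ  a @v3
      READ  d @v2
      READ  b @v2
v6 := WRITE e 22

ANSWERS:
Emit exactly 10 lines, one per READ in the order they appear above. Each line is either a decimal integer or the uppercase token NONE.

v1: WRITE b=41  (b history now [(1, 41)])
v2: WRITE b=30  (b history now [(1, 41), (2, 30)])
v3: WRITE e=18  (e history now [(3, 18)])
READ c @v3: history=[] -> no version <= 3 -> NONE
v4: WRITE a=24  (a history now [(4, 24)])
READ e @v1: history=[(3, 18)] -> no version <= 1 -> NONE
READ e @v4: history=[(3, 18)] -> pick v3 -> 18
READ e @v1: history=[(3, 18)] -> no version <= 1 -> NONE
READ c @v3: history=[] -> no version <= 3 -> NONE
v5: WRITE d=48  (d history now [(5, 48)])
READ a @v4: history=[(4, 24)] -> pick v4 -> 24
READ e @v3: history=[(3, 18)] -> pick v3 -> 18
READ a @v3: history=[(4, 24)] -> no version <= 3 -> NONE
READ d @v2: history=[(5, 48)] -> no version <= 2 -> NONE
READ b @v2: history=[(1, 41), (2, 30)] -> pick v2 -> 30
v6: WRITE e=22  (e history now [(3, 18), (6, 22)])

Answer: NONE
NONE
18
NONE
NONE
24
18
NONE
NONE
30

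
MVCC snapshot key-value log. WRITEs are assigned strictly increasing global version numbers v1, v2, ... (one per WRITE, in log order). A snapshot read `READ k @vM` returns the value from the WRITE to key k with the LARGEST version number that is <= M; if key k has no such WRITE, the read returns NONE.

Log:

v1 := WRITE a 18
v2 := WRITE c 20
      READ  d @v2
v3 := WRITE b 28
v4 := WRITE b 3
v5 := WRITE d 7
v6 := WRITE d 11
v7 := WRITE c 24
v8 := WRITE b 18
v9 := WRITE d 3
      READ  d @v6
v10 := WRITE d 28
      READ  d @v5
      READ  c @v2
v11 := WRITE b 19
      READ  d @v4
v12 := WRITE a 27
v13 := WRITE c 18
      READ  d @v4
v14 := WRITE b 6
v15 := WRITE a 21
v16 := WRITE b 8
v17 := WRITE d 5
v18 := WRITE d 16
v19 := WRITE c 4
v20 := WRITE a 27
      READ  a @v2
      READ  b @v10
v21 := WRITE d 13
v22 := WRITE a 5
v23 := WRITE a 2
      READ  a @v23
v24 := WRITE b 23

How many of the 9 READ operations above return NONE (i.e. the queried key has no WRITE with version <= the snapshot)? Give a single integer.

Answer: 3

Derivation:
v1: WRITE a=18  (a history now [(1, 18)])
v2: WRITE c=20  (c history now [(2, 20)])
READ d @v2: history=[] -> no version <= 2 -> NONE
v3: WRITE b=28  (b history now [(3, 28)])
v4: WRITE b=3  (b history now [(3, 28), (4, 3)])
v5: WRITE d=7  (d history now [(5, 7)])
v6: WRITE d=11  (d history now [(5, 7), (6, 11)])
v7: WRITE c=24  (c history now [(2, 20), (7, 24)])
v8: WRITE b=18  (b history now [(3, 28), (4, 3), (8, 18)])
v9: WRITE d=3  (d history now [(5, 7), (6, 11), (9, 3)])
READ d @v6: history=[(5, 7), (6, 11), (9, 3)] -> pick v6 -> 11
v10: WRITE d=28  (d history now [(5, 7), (6, 11), (9, 3), (10, 28)])
READ d @v5: history=[(5, 7), (6, 11), (9, 3), (10, 28)] -> pick v5 -> 7
READ c @v2: history=[(2, 20), (7, 24)] -> pick v2 -> 20
v11: WRITE b=19  (b history now [(3, 28), (4, 3), (8, 18), (11, 19)])
READ d @v4: history=[(5, 7), (6, 11), (9, 3), (10, 28)] -> no version <= 4 -> NONE
v12: WRITE a=27  (a history now [(1, 18), (12, 27)])
v13: WRITE c=18  (c history now [(2, 20), (7, 24), (13, 18)])
READ d @v4: history=[(5, 7), (6, 11), (9, 3), (10, 28)] -> no version <= 4 -> NONE
v14: WRITE b=6  (b history now [(3, 28), (4, 3), (8, 18), (11, 19), (14, 6)])
v15: WRITE a=21  (a history now [(1, 18), (12, 27), (15, 21)])
v16: WRITE b=8  (b history now [(3, 28), (4, 3), (8, 18), (11, 19), (14, 6), (16, 8)])
v17: WRITE d=5  (d history now [(5, 7), (6, 11), (9, 3), (10, 28), (17, 5)])
v18: WRITE d=16  (d history now [(5, 7), (6, 11), (9, 3), (10, 28), (17, 5), (18, 16)])
v19: WRITE c=4  (c history now [(2, 20), (7, 24), (13, 18), (19, 4)])
v20: WRITE a=27  (a history now [(1, 18), (12, 27), (15, 21), (20, 27)])
READ a @v2: history=[(1, 18), (12, 27), (15, 21), (20, 27)] -> pick v1 -> 18
READ b @v10: history=[(3, 28), (4, 3), (8, 18), (11, 19), (14, 6), (16, 8)] -> pick v8 -> 18
v21: WRITE d=13  (d history now [(5, 7), (6, 11), (9, 3), (10, 28), (17, 5), (18, 16), (21, 13)])
v22: WRITE a=5  (a history now [(1, 18), (12, 27), (15, 21), (20, 27), (22, 5)])
v23: WRITE a=2  (a history now [(1, 18), (12, 27), (15, 21), (20, 27), (22, 5), (23, 2)])
READ a @v23: history=[(1, 18), (12, 27), (15, 21), (20, 27), (22, 5), (23, 2)] -> pick v23 -> 2
v24: WRITE b=23  (b history now [(3, 28), (4, 3), (8, 18), (11, 19), (14, 6), (16, 8), (24, 23)])
Read results in order: ['NONE', '11', '7', '20', 'NONE', 'NONE', '18', '18', '2']
NONE count = 3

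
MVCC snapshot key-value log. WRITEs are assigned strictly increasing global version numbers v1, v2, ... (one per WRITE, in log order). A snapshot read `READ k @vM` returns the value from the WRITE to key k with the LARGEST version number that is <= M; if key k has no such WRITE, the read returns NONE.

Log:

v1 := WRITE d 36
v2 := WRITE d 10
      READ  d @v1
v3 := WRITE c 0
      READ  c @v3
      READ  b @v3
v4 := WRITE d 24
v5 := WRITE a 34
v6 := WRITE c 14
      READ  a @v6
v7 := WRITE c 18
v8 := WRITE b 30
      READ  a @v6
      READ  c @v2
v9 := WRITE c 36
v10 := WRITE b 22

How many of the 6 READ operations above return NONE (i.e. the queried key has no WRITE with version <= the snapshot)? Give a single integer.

v1: WRITE d=36  (d history now [(1, 36)])
v2: WRITE d=10  (d history now [(1, 36), (2, 10)])
READ d @v1: history=[(1, 36), (2, 10)] -> pick v1 -> 36
v3: WRITE c=0  (c history now [(3, 0)])
READ c @v3: history=[(3, 0)] -> pick v3 -> 0
READ b @v3: history=[] -> no version <= 3 -> NONE
v4: WRITE d=24  (d history now [(1, 36), (2, 10), (4, 24)])
v5: WRITE a=34  (a history now [(5, 34)])
v6: WRITE c=14  (c history now [(3, 0), (6, 14)])
READ a @v6: history=[(5, 34)] -> pick v5 -> 34
v7: WRITE c=18  (c history now [(3, 0), (6, 14), (7, 18)])
v8: WRITE b=30  (b history now [(8, 30)])
READ a @v6: history=[(5, 34)] -> pick v5 -> 34
READ c @v2: history=[(3, 0), (6, 14), (7, 18)] -> no version <= 2 -> NONE
v9: WRITE c=36  (c history now [(3, 0), (6, 14), (7, 18), (9, 36)])
v10: WRITE b=22  (b history now [(8, 30), (10, 22)])
Read results in order: ['36', '0', 'NONE', '34', '34', 'NONE']
NONE count = 2

Answer: 2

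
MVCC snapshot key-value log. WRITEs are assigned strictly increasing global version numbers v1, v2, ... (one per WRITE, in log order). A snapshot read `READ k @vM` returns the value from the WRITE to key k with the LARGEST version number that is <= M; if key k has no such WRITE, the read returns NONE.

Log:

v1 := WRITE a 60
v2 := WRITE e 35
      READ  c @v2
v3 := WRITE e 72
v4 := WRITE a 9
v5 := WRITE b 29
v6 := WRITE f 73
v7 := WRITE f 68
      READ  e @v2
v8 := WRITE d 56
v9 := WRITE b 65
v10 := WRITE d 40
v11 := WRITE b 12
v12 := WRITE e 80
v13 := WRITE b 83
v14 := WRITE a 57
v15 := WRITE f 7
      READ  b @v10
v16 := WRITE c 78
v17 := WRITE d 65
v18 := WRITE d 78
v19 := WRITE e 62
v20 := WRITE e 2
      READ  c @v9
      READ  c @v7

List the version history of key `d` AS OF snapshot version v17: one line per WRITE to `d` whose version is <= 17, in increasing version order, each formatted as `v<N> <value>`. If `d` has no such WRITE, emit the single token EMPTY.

Answer: v8 56
v10 40
v17 65

Derivation:
Scan writes for key=d with version <= 17:
  v1 WRITE a 60 -> skip
  v2 WRITE e 35 -> skip
  v3 WRITE e 72 -> skip
  v4 WRITE a 9 -> skip
  v5 WRITE b 29 -> skip
  v6 WRITE f 73 -> skip
  v7 WRITE f 68 -> skip
  v8 WRITE d 56 -> keep
  v9 WRITE b 65 -> skip
  v10 WRITE d 40 -> keep
  v11 WRITE b 12 -> skip
  v12 WRITE e 80 -> skip
  v13 WRITE b 83 -> skip
  v14 WRITE a 57 -> skip
  v15 WRITE f 7 -> skip
  v16 WRITE c 78 -> skip
  v17 WRITE d 65 -> keep
  v18 WRITE d 78 -> drop (> snap)
  v19 WRITE e 62 -> skip
  v20 WRITE e 2 -> skip
Collected: [(8, 56), (10, 40), (17, 65)]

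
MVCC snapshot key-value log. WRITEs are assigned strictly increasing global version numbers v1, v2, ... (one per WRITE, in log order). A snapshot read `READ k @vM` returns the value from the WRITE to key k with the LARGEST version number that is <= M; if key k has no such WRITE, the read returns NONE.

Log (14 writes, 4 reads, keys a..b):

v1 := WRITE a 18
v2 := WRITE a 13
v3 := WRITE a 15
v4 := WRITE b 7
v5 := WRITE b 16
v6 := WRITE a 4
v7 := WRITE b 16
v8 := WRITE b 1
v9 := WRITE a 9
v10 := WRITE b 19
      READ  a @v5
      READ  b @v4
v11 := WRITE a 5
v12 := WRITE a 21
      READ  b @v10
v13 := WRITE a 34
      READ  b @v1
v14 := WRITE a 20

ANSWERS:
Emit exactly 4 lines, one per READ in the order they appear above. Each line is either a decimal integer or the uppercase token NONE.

v1: WRITE a=18  (a history now [(1, 18)])
v2: WRITE a=13  (a history now [(1, 18), (2, 13)])
v3: WRITE a=15  (a history now [(1, 18), (2, 13), (3, 15)])
v4: WRITE b=7  (b history now [(4, 7)])
v5: WRITE b=16  (b history now [(4, 7), (5, 16)])
v6: WRITE a=4  (a history now [(1, 18), (2, 13), (3, 15), (6, 4)])
v7: WRITE b=16  (b history now [(4, 7), (5, 16), (7, 16)])
v8: WRITE b=1  (b history now [(4, 7), (5, 16), (7, 16), (8, 1)])
v9: WRITE a=9  (a history now [(1, 18), (2, 13), (3, 15), (6, 4), (9, 9)])
v10: WRITE b=19  (b history now [(4, 7), (5, 16), (7, 16), (8, 1), (10, 19)])
READ a @v5: history=[(1, 18), (2, 13), (3, 15), (6, 4), (9, 9)] -> pick v3 -> 15
READ b @v4: history=[(4, 7), (5, 16), (7, 16), (8, 1), (10, 19)] -> pick v4 -> 7
v11: WRITE a=5  (a history now [(1, 18), (2, 13), (3, 15), (6, 4), (9, 9), (11, 5)])
v12: WRITE a=21  (a history now [(1, 18), (2, 13), (3, 15), (6, 4), (9, 9), (11, 5), (12, 21)])
READ b @v10: history=[(4, 7), (5, 16), (7, 16), (8, 1), (10, 19)] -> pick v10 -> 19
v13: WRITE a=34  (a history now [(1, 18), (2, 13), (3, 15), (6, 4), (9, 9), (11, 5), (12, 21), (13, 34)])
READ b @v1: history=[(4, 7), (5, 16), (7, 16), (8, 1), (10, 19)] -> no version <= 1 -> NONE
v14: WRITE a=20  (a history now [(1, 18), (2, 13), (3, 15), (6, 4), (9, 9), (11, 5), (12, 21), (13, 34), (14, 20)])

Answer: 15
7
19
NONE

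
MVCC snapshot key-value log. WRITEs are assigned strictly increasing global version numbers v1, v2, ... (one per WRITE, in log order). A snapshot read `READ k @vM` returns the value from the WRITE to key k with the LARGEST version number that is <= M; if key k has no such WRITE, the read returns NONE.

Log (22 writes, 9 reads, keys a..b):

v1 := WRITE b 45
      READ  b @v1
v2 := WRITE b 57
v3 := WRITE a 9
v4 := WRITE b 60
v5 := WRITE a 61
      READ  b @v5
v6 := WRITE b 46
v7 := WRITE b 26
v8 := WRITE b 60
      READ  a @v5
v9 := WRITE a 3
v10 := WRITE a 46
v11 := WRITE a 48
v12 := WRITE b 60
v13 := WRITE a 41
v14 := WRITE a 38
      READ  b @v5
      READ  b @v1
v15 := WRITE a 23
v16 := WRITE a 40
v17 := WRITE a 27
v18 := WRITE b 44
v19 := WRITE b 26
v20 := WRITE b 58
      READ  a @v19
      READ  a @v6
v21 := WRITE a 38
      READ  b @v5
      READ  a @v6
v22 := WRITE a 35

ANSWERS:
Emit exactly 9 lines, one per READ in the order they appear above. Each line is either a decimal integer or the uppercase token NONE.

Answer: 45
60
61
60
45
27
61
60
61

Derivation:
v1: WRITE b=45  (b history now [(1, 45)])
READ b @v1: history=[(1, 45)] -> pick v1 -> 45
v2: WRITE b=57  (b history now [(1, 45), (2, 57)])
v3: WRITE a=9  (a history now [(3, 9)])
v4: WRITE b=60  (b history now [(1, 45), (2, 57), (4, 60)])
v5: WRITE a=61  (a history now [(3, 9), (5, 61)])
READ b @v5: history=[(1, 45), (2, 57), (4, 60)] -> pick v4 -> 60
v6: WRITE b=46  (b history now [(1, 45), (2, 57), (4, 60), (6, 46)])
v7: WRITE b=26  (b history now [(1, 45), (2, 57), (4, 60), (6, 46), (7, 26)])
v8: WRITE b=60  (b history now [(1, 45), (2, 57), (4, 60), (6, 46), (7, 26), (8, 60)])
READ a @v5: history=[(3, 9), (5, 61)] -> pick v5 -> 61
v9: WRITE a=3  (a history now [(3, 9), (5, 61), (9, 3)])
v10: WRITE a=46  (a history now [(3, 9), (5, 61), (9, 3), (10, 46)])
v11: WRITE a=48  (a history now [(3, 9), (5, 61), (9, 3), (10, 46), (11, 48)])
v12: WRITE b=60  (b history now [(1, 45), (2, 57), (4, 60), (6, 46), (7, 26), (8, 60), (12, 60)])
v13: WRITE a=41  (a history now [(3, 9), (5, 61), (9, 3), (10, 46), (11, 48), (13, 41)])
v14: WRITE a=38  (a history now [(3, 9), (5, 61), (9, 3), (10, 46), (11, 48), (13, 41), (14, 38)])
READ b @v5: history=[(1, 45), (2, 57), (4, 60), (6, 46), (7, 26), (8, 60), (12, 60)] -> pick v4 -> 60
READ b @v1: history=[(1, 45), (2, 57), (4, 60), (6, 46), (7, 26), (8, 60), (12, 60)] -> pick v1 -> 45
v15: WRITE a=23  (a history now [(3, 9), (5, 61), (9, 3), (10, 46), (11, 48), (13, 41), (14, 38), (15, 23)])
v16: WRITE a=40  (a history now [(3, 9), (5, 61), (9, 3), (10, 46), (11, 48), (13, 41), (14, 38), (15, 23), (16, 40)])
v17: WRITE a=27  (a history now [(3, 9), (5, 61), (9, 3), (10, 46), (11, 48), (13, 41), (14, 38), (15, 23), (16, 40), (17, 27)])
v18: WRITE b=44  (b history now [(1, 45), (2, 57), (4, 60), (6, 46), (7, 26), (8, 60), (12, 60), (18, 44)])
v19: WRITE b=26  (b history now [(1, 45), (2, 57), (4, 60), (6, 46), (7, 26), (8, 60), (12, 60), (18, 44), (19, 26)])
v20: WRITE b=58  (b history now [(1, 45), (2, 57), (4, 60), (6, 46), (7, 26), (8, 60), (12, 60), (18, 44), (19, 26), (20, 58)])
READ a @v19: history=[(3, 9), (5, 61), (9, 3), (10, 46), (11, 48), (13, 41), (14, 38), (15, 23), (16, 40), (17, 27)] -> pick v17 -> 27
READ a @v6: history=[(3, 9), (5, 61), (9, 3), (10, 46), (11, 48), (13, 41), (14, 38), (15, 23), (16, 40), (17, 27)] -> pick v5 -> 61
v21: WRITE a=38  (a history now [(3, 9), (5, 61), (9, 3), (10, 46), (11, 48), (13, 41), (14, 38), (15, 23), (16, 40), (17, 27), (21, 38)])
READ b @v5: history=[(1, 45), (2, 57), (4, 60), (6, 46), (7, 26), (8, 60), (12, 60), (18, 44), (19, 26), (20, 58)] -> pick v4 -> 60
READ a @v6: history=[(3, 9), (5, 61), (9, 3), (10, 46), (11, 48), (13, 41), (14, 38), (15, 23), (16, 40), (17, 27), (21, 38)] -> pick v5 -> 61
v22: WRITE a=35  (a history now [(3, 9), (5, 61), (9, 3), (10, 46), (11, 48), (13, 41), (14, 38), (15, 23), (16, 40), (17, 27), (21, 38), (22, 35)])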